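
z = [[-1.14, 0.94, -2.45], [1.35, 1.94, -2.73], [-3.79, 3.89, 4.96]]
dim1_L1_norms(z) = [4.53, 6.02, 12.64]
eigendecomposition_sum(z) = [[(-2.18+0j), (0.85-0j), -0.41+0.00j], [-0.02+0.00j, 0.01-0.00j, (-0+0j)], [(-1.11+0j), 0.43-0.00j, -0.21+0.00j]] + [[0.52-0.56j, 0.05+1.66j, (-1.02+1.07j)], [0.69-1.34j, (0.97+3.12j), -1.36+2.57j], [(-1.34+0.23j), 1.73-2.37j, (2.59-0.4j)]] + [[0.52+0.56j, 0.05-1.66j, -1.02-1.07j], [(0.69+1.34j), (0.97-3.12j), -1.36-2.57j], [(-1.34-0.23j), 1.73+2.37j, (2.59+0.4j)]]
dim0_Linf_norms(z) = [3.79, 3.89, 4.96]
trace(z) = 5.76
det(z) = -50.52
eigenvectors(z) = [[0.89+0.00j, (-0.34-0.1j), (-0.34+0.1j)],[0.01+0.00j, -0.70+0.00j, -0.70-0.00j],[(0.45+0j), (0.37+0.5j), 0.37-0.50j]]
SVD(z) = [[0.12,0.61,0.78], [0.26,0.74,-0.62], [-0.96,0.27,-0.07]] @ diag([7.588966663101852, 3.836494685277576, 1.7353367155009667]) @ [[0.51, -0.41, -0.76], [-0.19, 0.80, -0.56], [-0.84, -0.43, -0.33]]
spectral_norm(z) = 7.59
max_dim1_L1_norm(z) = 12.64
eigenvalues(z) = [(-2.38+0j), (4.07+2.15j), (4.07-2.15j)]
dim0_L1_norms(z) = [6.28, 6.77, 10.14]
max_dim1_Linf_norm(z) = 4.96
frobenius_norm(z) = 8.68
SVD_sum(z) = [[0.45, -0.37, -0.67], [0.99, -0.8, -1.48], [-3.69, 2.99, 5.51]] + [[-0.45, 1.89, -1.33], [-0.55, 2.28, -1.60], [-0.20, 0.84, -0.59]] + [[-1.14, -0.59, -0.44], [0.91, 0.47, 0.35], [0.1, 0.05, 0.04]]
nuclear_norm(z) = 13.16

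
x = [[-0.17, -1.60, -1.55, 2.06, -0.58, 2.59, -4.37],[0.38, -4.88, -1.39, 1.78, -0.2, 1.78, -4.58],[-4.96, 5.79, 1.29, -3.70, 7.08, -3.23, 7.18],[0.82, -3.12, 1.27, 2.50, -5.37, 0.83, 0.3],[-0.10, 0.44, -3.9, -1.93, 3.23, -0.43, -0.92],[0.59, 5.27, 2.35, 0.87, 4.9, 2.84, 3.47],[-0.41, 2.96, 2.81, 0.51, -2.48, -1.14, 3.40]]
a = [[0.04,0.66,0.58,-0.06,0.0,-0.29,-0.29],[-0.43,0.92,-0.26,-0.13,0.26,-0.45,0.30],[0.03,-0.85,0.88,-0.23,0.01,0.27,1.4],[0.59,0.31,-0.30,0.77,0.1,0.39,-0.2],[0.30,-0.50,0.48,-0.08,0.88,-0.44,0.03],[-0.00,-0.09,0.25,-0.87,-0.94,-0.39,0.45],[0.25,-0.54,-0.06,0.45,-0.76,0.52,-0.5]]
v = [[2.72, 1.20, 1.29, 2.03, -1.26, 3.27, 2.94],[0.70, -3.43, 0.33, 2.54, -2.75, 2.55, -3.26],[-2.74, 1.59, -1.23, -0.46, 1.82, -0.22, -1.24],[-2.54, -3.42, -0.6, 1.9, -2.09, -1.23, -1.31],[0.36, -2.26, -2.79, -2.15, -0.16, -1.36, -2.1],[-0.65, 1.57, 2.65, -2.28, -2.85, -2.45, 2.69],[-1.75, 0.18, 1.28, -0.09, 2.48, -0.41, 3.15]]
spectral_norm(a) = 2.21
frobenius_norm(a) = 3.55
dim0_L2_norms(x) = [5.1, 10.31, 6.02, 5.67, 10.95, 5.53, 10.78]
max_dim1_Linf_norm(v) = 3.43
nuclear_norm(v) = 32.60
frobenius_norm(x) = 21.62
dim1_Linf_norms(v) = [3.27, 3.43, 2.74, 3.42, 2.79, 2.85, 3.15]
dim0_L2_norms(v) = [5.05, 5.92, 4.48, 4.92, 5.58, 5.17, 6.64]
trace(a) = 2.60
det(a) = 0.45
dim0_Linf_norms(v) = [2.74, 3.43, 2.79, 2.54, 2.85, 3.27, 3.26]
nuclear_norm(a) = 8.10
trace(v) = 0.50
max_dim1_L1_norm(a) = 3.67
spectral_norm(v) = 9.09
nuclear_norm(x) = 41.19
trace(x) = 8.21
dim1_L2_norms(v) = [5.96, 6.6, 4.08, 5.45, 4.89, 6.04, 4.58]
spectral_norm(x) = 17.84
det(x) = -4041.01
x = a @ v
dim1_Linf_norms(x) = [4.37, 4.88, 7.18, 5.37, 3.9, 5.27, 3.4]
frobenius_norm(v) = 14.38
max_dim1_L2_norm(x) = 13.62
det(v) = -8996.99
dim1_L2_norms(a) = [0.97, 1.21, 1.89, 1.15, 1.24, 1.44, 1.29]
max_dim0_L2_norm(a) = 1.63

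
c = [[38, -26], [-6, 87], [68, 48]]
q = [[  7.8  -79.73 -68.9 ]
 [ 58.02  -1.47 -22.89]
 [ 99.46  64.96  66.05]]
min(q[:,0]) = 7.8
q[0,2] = -68.9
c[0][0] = 38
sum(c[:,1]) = 109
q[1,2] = -22.89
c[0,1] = -26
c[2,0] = 68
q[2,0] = 99.46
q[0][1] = -79.73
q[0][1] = -79.73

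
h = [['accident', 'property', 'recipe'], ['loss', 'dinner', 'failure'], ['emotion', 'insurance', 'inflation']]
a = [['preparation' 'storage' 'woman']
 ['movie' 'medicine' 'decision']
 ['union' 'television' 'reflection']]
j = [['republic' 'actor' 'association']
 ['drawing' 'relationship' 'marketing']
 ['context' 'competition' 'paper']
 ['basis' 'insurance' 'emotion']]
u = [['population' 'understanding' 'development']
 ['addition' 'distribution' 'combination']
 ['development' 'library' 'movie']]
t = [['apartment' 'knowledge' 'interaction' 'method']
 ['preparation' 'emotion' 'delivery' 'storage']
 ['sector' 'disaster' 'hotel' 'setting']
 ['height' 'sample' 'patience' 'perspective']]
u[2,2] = 'movie'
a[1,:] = ['movie', 'medicine', 'decision']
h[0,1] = 'property'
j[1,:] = ['drawing', 'relationship', 'marketing']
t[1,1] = 'emotion'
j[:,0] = ['republic', 'drawing', 'context', 'basis']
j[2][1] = 'competition'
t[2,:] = ['sector', 'disaster', 'hotel', 'setting']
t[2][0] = 'sector'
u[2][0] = 'development'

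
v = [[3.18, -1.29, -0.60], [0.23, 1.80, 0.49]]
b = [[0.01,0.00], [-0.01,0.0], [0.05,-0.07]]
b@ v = [[0.03, -0.01, -0.01], [-0.03, 0.01, 0.01], [0.14, -0.19, -0.06]]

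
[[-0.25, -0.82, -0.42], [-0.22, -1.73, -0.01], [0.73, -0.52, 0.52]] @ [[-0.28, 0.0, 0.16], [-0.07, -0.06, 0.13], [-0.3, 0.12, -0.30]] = [[0.25, -0.00, -0.02], [0.19, 0.1, -0.26], [-0.32, 0.09, -0.11]]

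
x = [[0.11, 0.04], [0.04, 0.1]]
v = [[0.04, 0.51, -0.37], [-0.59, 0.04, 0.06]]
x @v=[[-0.02,0.06,-0.04], [-0.06,0.02,-0.01]]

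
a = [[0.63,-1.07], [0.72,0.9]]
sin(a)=[[0.86, -0.87], [0.59, 1.08]]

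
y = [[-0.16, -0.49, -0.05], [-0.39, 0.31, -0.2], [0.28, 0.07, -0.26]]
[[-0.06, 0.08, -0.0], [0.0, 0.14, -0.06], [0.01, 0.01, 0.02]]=y @ [[0.05, -0.25, 0.11], [0.10, -0.06, -0.04], [0.05, -0.31, 0.04]]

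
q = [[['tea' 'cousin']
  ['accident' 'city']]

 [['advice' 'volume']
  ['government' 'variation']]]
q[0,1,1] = 'city'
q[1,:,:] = [['advice', 'volume'], ['government', 'variation']]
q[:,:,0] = [['tea', 'accident'], ['advice', 'government']]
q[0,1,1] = 'city'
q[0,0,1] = 'cousin'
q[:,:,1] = [['cousin', 'city'], ['volume', 'variation']]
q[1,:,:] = [['advice', 'volume'], ['government', 'variation']]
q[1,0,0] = 'advice'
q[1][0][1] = 'volume'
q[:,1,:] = [['accident', 'city'], ['government', 'variation']]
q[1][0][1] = 'volume'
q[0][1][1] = 'city'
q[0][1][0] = 'accident'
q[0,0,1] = 'cousin'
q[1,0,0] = 'advice'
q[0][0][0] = 'tea'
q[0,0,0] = 'tea'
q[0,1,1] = 'city'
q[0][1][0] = 'accident'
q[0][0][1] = 'cousin'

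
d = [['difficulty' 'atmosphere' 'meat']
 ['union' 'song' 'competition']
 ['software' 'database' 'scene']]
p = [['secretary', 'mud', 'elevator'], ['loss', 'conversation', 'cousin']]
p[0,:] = ['secretary', 'mud', 'elevator']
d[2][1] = 'database'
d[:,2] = ['meat', 'competition', 'scene']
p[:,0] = ['secretary', 'loss']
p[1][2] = 'cousin'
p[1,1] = 'conversation'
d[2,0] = 'software'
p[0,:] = ['secretary', 'mud', 'elevator']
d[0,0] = 'difficulty'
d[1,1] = 'song'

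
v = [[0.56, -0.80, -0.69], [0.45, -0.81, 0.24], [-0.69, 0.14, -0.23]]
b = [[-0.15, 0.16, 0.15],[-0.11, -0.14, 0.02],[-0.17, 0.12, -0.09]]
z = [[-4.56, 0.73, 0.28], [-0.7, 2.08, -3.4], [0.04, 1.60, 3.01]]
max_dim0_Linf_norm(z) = 4.56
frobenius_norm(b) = 0.39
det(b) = -0.01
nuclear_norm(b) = 0.65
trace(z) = 0.53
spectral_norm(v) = 1.46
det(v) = 0.48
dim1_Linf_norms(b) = [0.16, 0.14, 0.17]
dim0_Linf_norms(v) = [0.69, 0.81, 0.69]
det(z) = -52.25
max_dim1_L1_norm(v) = 2.05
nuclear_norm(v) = 2.65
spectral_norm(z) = 4.88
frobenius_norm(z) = 7.03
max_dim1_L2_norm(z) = 4.63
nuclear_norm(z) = 11.74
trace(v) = -0.48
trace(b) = -0.38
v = z @ b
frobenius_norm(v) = 1.70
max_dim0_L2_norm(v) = 1.15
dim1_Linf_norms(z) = [4.56, 3.4, 3.01]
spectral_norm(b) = 0.31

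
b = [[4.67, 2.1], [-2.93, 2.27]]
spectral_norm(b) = 5.56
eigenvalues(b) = [(3.47+2.17j), (3.47-2.17j)]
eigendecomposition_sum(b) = [[2.33+0.13j, 1.05-1.68j], [(-1.47+2.34j), (1.13+2.04j)]] + [[2.34-0.13j, 1.05+1.68j], [-1.47-2.34j, 1.14-2.04j]]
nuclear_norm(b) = 8.57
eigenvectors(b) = [[-0.31-0.57j, -0.31+0.57j], [0.76+0.00j, 0.76-0.00j]]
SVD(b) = [[-0.89, 0.46], [0.46, 0.89]] @ diag([5.555305947978096, 3.0158374996606145]) @ [[-0.99,-0.15], [-0.15,0.99]]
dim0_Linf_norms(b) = [4.67, 2.27]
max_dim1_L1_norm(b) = 6.77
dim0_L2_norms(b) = [5.51, 3.09]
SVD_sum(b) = [[4.87, 0.72], [-2.54, -0.38]] + [[-0.2, 1.38], [-0.39, 2.65]]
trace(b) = 6.94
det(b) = 16.75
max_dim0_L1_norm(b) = 7.6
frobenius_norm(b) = 6.32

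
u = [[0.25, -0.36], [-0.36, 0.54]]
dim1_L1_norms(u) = [0.61, 0.9]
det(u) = 0.01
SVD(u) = [[-0.56, 0.83], [0.83, 0.56]] @ diag([0.7831043674065007, 0.006895632593499386]) @ [[-0.56, 0.83], [0.83, 0.56]]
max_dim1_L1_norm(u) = 0.9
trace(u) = 0.79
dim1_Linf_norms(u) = [0.36, 0.54]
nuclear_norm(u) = 0.79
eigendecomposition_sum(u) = [[0.00, 0.0], [0.0, 0.00]] + [[0.25, -0.36], [-0.36, 0.54]]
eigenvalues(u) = [0.01, 0.78]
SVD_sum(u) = [[0.25, -0.36], [-0.36, 0.54]] + [[0.0, 0.00],[0.00, 0.00]]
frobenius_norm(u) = 0.78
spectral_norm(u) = 0.78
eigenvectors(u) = [[-0.83,0.56], [-0.56,-0.83]]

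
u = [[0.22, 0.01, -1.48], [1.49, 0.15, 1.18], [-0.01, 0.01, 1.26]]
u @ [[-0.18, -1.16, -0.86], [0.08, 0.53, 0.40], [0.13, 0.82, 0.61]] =[[-0.23, -1.46, -1.09], [-0.10, -0.68, -0.50], [0.17, 1.05, 0.78]]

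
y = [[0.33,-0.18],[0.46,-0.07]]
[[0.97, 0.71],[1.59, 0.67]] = y@ [[3.65, 1.2], [1.31, -1.72]]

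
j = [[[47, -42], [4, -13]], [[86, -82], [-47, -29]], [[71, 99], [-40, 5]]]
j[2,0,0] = 71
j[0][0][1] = -42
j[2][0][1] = 99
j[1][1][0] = -47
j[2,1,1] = 5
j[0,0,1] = -42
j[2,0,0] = 71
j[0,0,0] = 47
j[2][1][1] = 5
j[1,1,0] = -47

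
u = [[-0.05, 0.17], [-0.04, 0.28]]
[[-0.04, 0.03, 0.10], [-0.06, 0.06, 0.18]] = u @ [[0.07, 0.09, 0.48],[-0.2, 0.23, 0.72]]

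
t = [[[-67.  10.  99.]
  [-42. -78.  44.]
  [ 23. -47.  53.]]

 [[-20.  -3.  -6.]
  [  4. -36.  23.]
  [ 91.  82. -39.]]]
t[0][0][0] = -67.0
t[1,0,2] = -6.0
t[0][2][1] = -47.0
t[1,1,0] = 4.0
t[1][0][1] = -3.0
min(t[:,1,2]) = 23.0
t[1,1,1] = -36.0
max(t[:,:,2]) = 99.0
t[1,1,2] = 23.0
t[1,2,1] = 82.0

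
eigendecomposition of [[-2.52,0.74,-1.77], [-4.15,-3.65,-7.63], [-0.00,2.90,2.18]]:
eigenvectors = [[0.65+0.00j, -0.18+0.26j, -0.18-0.26j],[0.50+0.00j, (-0.85+0j), -0.85-0.00j],[-0.57+0.00j, (0.3+0.31j), (0.3-0.31j)]]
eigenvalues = [(-0.39+0j), (-1.8+4.04j), (-1.8-4.04j)]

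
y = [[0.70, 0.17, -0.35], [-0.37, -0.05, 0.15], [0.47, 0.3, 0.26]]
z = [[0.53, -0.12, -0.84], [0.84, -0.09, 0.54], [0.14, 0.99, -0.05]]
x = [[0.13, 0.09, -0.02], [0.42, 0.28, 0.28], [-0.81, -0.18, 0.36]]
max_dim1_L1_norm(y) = 1.22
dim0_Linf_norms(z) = [0.84, 0.99, 0.84]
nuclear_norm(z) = 3.00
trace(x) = 0.77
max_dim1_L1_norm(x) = 1.35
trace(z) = 0.39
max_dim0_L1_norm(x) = 1.36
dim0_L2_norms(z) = [1.0, 1.0, 1.0]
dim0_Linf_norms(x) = [0.81, 0.28, 0.36]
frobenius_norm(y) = 1.09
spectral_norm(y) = 0.99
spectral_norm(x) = 0.99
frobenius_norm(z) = 1.73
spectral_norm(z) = 1.00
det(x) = -0.02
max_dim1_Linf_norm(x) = 0.81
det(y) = 0.02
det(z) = -1.00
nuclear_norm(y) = 1.48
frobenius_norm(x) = 1.08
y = z @ x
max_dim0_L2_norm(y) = 0.92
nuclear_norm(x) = 1.47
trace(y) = 0.91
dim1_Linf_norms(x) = [0.13, 0.42, 0.81]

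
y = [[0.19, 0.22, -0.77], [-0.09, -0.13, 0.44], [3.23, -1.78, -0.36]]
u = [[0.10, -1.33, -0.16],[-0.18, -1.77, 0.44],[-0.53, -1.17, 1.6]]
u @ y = [[-0.38, 0.48, -0.60], [1.55, -0.59, -0.80], [5.17, -2.81, -0.68]]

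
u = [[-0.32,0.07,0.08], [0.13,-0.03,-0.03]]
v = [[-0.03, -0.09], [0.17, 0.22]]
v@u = [[-0.00, 0.0, 0.00], [-0.03, 0.01, 0.01]]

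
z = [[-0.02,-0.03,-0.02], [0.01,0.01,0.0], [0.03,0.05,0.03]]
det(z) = -0.00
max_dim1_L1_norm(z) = 0.11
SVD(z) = [[-0.53, -0.12, 0.84], [0.16, -0.99, -0.05], [0.84, 0.11, 0.54]] @ diag([0.07839857107395354, 0.007101997102703775, 0.001796020800393081]) @ [[0.47, 0.75, 0.45],  [-0.59, -0.11, 0.80],  [-0.66, 0.65, -0.39]]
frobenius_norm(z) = 0.08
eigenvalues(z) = [(0.01+0.02j), (0.01-0.02j), (-0+0j)]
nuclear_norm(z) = 0.09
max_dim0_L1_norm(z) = 0.09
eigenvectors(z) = [[-0.51+0.02j, (-0.51-0.02j), 0.75+0.00j],[(-0+0.28j), -0.00-0.28j, (-0.61+0j)],[(0.82+0j), 0.82-0.00j, 0.25+0.00j]]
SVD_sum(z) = [[-0.02,-0.03,-0.02], [0.01,0.01,0.01], [0.03,0.05,0.03]] + [[0.0, 0.0, -0.0], [0.0, 0.0, -0.01], [-0.00, -0.00, 0.0]] + [[-0.00,0.00,-0.0], [0.00,-0.00,0.00], [-0.00,0.0,-0.0]]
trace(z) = 0.02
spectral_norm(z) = 0.08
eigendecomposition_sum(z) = [[-0.01+0.01j,  (-0.02+0.01j),  -0.01-0.00j],  [0.01j,  (0.01+0.01j),  -0.00+0.01j],  [0.02-0.01j,  (0.02-0.02j),  0.02+0.00j]] + [[-0.01-0.01j,-0.02-0.01j,-0.01+0.00j], [-0.01j,0.01-0.01j,(-0-0.01j)], [0.02+0.01j,0.02+0.02j,0.02-0.00j]] + [[-0.00+0.00j, 0j, -0.00+0.00j], [-0j, (-0-0j), -0j], [(-0+0j), 0.00+0.00j, -0.00+0.00j]]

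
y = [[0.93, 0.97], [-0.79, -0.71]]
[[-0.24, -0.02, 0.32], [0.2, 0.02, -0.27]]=y @ [[-0.23, -0.02, 0.30],[-0.03, -0.0, 0.04]]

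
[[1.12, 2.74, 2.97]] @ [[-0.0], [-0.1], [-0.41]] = [[-1.49]]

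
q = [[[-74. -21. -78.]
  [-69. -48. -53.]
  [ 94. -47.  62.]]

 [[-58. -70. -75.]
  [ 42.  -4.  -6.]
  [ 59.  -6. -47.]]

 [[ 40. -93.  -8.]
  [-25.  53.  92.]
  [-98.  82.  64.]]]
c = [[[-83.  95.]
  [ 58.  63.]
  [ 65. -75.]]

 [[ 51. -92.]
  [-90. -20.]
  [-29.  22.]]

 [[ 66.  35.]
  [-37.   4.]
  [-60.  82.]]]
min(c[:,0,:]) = -92.0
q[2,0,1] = -93.0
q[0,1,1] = -48.0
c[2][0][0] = 66.0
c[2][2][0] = -60.0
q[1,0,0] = -58.0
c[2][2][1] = 82.0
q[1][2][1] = -6.0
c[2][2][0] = -60.0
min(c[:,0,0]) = -83.0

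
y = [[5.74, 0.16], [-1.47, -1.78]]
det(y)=-9.982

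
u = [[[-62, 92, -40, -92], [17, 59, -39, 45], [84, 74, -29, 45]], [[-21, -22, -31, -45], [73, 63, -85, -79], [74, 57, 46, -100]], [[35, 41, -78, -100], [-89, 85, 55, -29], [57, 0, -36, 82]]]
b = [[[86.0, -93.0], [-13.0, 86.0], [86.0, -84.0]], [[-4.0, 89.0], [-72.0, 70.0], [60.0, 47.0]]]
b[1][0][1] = 89.0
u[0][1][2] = -39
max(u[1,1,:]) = 73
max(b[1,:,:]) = 89.0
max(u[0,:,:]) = 92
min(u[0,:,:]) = -92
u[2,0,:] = [35, 41, -78, -100]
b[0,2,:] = [86.0, -84.0]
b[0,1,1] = 86.0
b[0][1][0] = -13.0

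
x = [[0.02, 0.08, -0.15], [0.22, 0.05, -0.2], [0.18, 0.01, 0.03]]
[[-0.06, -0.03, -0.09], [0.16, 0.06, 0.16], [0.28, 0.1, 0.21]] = x @[[1.37,0.51,1.16], [0.49,-0.02,-1.0], [0.85,0.25,0.22]]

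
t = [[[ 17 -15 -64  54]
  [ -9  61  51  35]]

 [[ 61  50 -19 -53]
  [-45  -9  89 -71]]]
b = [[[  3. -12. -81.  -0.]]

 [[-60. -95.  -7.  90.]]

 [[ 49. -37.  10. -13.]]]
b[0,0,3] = -0.0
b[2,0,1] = -37.0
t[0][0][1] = -15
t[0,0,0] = 17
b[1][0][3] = 90.0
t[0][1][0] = -9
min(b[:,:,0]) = -60.0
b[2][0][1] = -37.0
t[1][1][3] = -71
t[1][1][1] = -9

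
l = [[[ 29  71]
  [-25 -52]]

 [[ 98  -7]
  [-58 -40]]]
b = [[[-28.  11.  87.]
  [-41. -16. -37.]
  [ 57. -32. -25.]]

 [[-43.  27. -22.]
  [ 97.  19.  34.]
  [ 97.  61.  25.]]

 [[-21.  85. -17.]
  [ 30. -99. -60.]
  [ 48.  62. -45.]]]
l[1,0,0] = 98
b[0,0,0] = -28.0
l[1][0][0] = 98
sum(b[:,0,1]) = 123.0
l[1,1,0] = -58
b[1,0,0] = -43.0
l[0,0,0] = 29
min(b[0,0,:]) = -28.0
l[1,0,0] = 98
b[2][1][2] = -60.0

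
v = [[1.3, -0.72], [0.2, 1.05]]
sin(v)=[[1.03, -0.28], [0.08, 0.93]]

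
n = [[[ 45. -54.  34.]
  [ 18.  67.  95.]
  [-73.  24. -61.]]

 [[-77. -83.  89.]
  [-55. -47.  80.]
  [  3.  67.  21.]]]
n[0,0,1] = -54.0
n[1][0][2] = 89.0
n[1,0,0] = -77.0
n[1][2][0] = 3.0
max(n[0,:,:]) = 95.0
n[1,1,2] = 80.0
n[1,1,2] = 80.0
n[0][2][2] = -61.0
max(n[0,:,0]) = 45.0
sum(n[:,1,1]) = 20.0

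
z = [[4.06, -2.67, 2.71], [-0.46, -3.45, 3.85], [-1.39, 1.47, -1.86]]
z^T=[[4.06, -0.46, -1.39],[-2.67, -3.45, 1.47],[2.71, 3.85, -1.86]]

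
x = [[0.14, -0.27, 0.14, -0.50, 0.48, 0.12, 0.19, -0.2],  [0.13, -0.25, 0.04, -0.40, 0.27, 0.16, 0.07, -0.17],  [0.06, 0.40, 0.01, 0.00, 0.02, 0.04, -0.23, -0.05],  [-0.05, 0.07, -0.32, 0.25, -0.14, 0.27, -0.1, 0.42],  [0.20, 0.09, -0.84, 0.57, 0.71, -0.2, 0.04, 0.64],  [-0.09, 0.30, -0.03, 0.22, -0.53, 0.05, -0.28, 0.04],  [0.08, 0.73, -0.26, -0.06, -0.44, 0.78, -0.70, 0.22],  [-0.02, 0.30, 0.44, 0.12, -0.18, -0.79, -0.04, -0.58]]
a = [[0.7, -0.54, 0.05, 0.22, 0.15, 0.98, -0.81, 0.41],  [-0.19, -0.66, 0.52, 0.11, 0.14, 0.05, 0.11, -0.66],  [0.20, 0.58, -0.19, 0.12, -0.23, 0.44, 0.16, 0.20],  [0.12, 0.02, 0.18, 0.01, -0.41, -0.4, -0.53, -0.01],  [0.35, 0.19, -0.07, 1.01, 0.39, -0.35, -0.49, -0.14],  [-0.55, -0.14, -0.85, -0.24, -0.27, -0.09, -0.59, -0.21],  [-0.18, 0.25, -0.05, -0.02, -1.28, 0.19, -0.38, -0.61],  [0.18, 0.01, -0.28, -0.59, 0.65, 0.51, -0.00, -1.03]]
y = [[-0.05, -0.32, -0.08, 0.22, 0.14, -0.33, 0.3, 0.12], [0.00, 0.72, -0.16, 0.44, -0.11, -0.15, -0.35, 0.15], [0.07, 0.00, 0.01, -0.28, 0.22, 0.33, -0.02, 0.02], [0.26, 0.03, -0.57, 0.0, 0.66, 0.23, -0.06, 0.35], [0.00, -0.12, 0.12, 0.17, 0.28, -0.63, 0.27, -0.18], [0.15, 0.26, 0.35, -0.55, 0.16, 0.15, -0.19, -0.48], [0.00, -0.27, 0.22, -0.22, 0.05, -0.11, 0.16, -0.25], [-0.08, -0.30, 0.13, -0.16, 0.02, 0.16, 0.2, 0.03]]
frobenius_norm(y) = 2.12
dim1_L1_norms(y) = [1.56, 2.08, 0.95, 2.16, 1.77, 2.29, 1.28, 1.08]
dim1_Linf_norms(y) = [0.33, 0.72, 0.33, 0.66, 0.63, 0.55, 0.27, 0.3]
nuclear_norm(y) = 4.35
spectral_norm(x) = 1.76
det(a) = 0.18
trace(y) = 1.30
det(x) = 0.00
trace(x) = -0.37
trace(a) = -1.25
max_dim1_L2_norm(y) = 1.0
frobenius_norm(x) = 2.74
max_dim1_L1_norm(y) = 2.29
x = a @ y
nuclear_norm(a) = 9.18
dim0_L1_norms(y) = [0.61, 2.02, 1.64, 2.04, 1.64, 2.09, 1.55, 1.58]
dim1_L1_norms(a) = [3.86, 2.44, 2.12, 1.68, 2.99, 2.94, 2.96, 3.25]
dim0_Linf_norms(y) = [0.26, 0.72, 0.57, 0.55, 0.66, 0.63, 0.35, 0.48]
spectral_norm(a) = 1.80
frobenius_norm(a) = 3.61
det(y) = -0.00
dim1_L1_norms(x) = [2.04, 1.49, 0.81, 1.62, 3.29, 1.54, 3.27, 2.47]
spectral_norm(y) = 1.24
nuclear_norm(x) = 5.41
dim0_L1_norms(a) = [2.47, 2.39, 2.19, 2.32, 3.52, 3.01, 3.07, 3.27]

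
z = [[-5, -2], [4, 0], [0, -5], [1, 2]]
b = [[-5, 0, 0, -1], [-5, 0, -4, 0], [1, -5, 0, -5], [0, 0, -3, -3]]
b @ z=[[24, 8], [25, 30], [-30, -12], [-3, 9]]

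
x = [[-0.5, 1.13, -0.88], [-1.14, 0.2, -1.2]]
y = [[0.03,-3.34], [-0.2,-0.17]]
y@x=[[3.79, -0.63, 3.98], [0.29, -0.26, 0.38]]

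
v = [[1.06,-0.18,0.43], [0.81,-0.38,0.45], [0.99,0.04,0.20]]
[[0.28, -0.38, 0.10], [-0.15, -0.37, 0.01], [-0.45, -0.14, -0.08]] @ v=[[0.09, 0.1, -0.03], [-0.45, 0.17, -0.23], [-0.67, 0.13, -0.27]]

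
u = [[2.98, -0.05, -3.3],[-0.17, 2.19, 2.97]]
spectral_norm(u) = 5.25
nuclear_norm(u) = 7.67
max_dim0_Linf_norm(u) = 3.3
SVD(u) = [[-0.8,0.6], [0.60,0.8]] @ diag([5.2504878730690905, 2.4189206466427144]) @ [[-0.47, 0.26, 0.84], [0.68, 0.71, 0.17]]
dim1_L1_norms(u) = [6.33, 5.33]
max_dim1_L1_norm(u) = 6.33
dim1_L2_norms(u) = [4.45, 3.69]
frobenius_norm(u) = 5.78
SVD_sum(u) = [[1.99, -1.08, -3.54], [-1.49, 0.81, 2.65]] + [[0.99,1.03,0.24], [1.32,1.38,0.32]]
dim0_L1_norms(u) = [3.15, 2.24, 6.27]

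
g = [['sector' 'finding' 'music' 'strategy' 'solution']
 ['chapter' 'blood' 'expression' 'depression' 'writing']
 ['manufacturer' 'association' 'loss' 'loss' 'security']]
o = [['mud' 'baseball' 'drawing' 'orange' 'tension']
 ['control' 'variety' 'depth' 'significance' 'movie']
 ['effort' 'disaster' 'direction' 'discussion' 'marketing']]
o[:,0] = ['mud', 'control', 'effort']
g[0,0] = 'sector'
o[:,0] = ['mud', 'control', 'effort']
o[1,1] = 'variety'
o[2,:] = ['effort', 'disaster', 'direction', 'discussion', 'marketing']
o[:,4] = ['tension', 'movie', 'marketing']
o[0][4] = 'tension'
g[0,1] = 'finding'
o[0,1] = 'baseball'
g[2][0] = 'manufacturer'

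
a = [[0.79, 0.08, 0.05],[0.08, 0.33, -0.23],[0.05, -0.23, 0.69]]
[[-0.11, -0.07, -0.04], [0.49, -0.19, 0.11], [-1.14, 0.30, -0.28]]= a @ [[-0.09, -0.08, -0.04],[0.48, -0.34, 0.09],[-1.48, 0.32, -0.37]]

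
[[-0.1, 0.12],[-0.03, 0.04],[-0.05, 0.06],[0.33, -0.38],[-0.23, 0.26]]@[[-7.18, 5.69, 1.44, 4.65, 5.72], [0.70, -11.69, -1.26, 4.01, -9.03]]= [[0.80, -1.97, -0.3, 0.02, -1.66], [0.24, -0.64, -0.09, 0.02, -0.53], [0.40, -0.99, -0.15, 0.01, -0.83], [-2.64, 6.32, 0.95, 0.01, 5.32], [1.83, -4.35, -0.66, -0.03, -3.66]]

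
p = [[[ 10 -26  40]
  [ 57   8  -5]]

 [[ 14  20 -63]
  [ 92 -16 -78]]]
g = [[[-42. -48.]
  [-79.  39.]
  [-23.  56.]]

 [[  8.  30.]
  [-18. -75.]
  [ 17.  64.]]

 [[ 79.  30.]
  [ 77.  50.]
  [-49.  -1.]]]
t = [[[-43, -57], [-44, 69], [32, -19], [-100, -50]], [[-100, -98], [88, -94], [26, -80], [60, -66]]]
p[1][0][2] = -63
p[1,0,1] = 20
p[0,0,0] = 10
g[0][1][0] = -79.0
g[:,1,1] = [39.0, -75.0, 50.0]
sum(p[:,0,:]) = -5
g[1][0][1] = 30.0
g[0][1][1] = 39.0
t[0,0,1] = -57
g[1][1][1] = -75.0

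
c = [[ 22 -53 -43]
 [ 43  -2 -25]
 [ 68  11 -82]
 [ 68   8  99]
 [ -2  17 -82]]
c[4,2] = -82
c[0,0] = 22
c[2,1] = 11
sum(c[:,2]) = -133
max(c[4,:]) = 17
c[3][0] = 68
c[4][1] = 17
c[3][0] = 68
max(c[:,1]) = 17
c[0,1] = -53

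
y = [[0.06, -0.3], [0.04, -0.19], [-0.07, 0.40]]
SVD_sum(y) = [[0.06, -0.3], [0.04, -0.19], [-0.07, 0.4]] + [[0.00, 0.0], [0.00, 0.0], [0.00, 0.00]]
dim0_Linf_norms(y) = [0.07, 0.4]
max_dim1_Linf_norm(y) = 0.4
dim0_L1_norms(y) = [0.17, 0.89]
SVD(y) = [[-0.56, -0.50], [-0.36, -0.58], [0.75, -0.65]] @ diag([0.5441909382829533, 0.007498179160232539]) @ [[-0.18, 0.98], [-0.98, -0.18]]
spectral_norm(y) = 0.54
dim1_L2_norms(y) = [0.31, 0.19, 0.41]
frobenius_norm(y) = 0.54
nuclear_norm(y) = 0.55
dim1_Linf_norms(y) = [0.3, 0.19, 0.4]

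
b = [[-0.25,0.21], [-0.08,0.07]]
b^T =[[-0.25, -0.08],[0.21, 0.07]]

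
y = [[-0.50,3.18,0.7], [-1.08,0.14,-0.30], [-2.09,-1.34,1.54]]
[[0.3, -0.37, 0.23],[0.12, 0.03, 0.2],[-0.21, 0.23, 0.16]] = y @[[-0.06,-0.04,-0.16], [0.11,-0.12,0.06], [-0.12,-0.01,-0.06]]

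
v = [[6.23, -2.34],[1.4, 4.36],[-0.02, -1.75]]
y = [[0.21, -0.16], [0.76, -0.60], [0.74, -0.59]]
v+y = [[6.44,  -2.50], [2.16,  3.76], [0.72,  -2.34]]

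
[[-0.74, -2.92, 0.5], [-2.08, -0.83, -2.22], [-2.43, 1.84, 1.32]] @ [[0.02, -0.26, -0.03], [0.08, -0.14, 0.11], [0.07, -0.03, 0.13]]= [[-0.21, 0.59, -0.23], [-0.26, 0.72, -0.32], [0.19, 0.33, 0.45]]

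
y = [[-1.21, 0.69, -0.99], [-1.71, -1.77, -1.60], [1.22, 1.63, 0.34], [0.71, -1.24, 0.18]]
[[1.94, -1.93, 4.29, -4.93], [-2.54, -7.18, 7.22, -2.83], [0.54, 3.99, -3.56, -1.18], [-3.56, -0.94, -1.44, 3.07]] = y @[[-2.56, 0.72, -1.97, 0.47],[1.75, 1.47, -0.27, -1.74],[2.39, 2.09, -2.11, 3.19]]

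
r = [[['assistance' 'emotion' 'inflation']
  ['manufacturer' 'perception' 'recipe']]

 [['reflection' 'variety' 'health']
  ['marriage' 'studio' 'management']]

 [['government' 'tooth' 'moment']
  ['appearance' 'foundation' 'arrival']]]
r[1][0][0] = 'reflection'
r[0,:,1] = ['emotion', 'perception']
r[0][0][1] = 'emotion'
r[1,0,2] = 'health'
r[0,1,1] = 'perception'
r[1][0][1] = 'variety'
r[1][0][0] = 'reflection'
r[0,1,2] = 'recipe'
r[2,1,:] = ['appearance', 'foundation', 'arrival']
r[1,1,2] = 'management'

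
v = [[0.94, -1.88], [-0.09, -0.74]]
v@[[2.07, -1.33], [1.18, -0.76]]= [[-0.27,0.18], [-1.06,0.68]]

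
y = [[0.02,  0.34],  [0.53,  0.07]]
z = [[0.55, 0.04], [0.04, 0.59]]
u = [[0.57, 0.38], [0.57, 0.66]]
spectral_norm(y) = 0.54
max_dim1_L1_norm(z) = 0.63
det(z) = 0.32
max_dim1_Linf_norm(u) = 0.66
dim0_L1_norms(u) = [1.14, 1.04]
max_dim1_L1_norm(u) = 1.23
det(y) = -0.18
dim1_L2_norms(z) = [0.55, 0.59]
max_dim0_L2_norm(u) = 0.81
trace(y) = 0.09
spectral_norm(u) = 1.10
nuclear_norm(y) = 0.87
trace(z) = 1.14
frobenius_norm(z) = 0.81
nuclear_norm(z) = 1.14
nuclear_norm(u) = 1.24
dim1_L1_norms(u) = [0.95, 1.23]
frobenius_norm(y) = 0.63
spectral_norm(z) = 0.61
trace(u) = 1.23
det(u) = 0.16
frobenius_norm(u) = 1.11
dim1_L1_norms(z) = [0.59, 0.63]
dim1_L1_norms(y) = [0.36, 0.6]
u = y + z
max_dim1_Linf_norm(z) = 0.59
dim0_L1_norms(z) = [0.59, 0.63]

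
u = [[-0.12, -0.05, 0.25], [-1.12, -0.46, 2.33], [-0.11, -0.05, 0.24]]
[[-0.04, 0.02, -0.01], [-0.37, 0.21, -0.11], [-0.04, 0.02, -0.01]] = u @ [[0.1, 0.01, -0.03], [-0.04, -0.12, 0.12], [-0.12, 0.07, -0.04]]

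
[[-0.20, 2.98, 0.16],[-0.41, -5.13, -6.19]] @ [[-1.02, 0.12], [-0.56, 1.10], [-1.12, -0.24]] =[[-1.64, 3.22], [10.22, -4.21]]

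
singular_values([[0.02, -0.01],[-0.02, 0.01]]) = [0.03, 0.0]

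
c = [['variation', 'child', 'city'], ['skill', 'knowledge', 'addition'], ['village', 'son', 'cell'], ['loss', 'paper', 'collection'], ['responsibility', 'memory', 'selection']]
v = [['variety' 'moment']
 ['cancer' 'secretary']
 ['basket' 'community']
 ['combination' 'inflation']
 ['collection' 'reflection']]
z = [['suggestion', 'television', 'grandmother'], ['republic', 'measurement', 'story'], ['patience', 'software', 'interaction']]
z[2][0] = 'patience'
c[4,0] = 'responsibility'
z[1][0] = 'republic'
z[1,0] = 'republic'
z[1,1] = 'measurement'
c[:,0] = ['variation', 'skill', 'village', 'loss', 'responsibility']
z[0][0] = 'suggestion'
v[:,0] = ['variety', 'cancer', 'basket', 'combination', 'collection']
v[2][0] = 'basket'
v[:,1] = ['moment', 'secretary', 'community', 'inflation', 'reflection']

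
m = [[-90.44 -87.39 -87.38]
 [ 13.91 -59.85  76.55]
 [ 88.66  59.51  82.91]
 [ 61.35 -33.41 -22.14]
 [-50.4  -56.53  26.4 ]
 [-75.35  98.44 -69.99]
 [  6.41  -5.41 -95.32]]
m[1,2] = 76.55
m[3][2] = -22.14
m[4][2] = 26.4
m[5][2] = -69.99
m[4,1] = -56.53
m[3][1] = -33.41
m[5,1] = 98.44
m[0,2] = -87.38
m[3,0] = 61.35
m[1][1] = -59.85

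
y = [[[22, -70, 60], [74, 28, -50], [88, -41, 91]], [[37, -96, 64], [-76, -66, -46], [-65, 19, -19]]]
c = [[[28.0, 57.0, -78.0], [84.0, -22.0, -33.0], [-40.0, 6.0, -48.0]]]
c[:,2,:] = [[-40.0, 6.0, -48.0]]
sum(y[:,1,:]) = -136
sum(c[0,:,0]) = 72.0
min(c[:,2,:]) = -48.0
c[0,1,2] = -33.0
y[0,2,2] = 91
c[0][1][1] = -22.0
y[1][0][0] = 37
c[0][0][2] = -78.0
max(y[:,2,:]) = 91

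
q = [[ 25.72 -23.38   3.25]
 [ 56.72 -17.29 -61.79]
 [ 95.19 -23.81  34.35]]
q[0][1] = -23.38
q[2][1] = -23.81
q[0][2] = 3.25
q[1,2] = -61.79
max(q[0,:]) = 25.72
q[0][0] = 25.72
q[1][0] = 56.72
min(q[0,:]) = -23.38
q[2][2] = 34.35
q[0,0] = 25.72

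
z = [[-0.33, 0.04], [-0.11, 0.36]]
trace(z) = 0.03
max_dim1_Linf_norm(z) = 0.36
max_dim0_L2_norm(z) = 0.36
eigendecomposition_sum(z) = [[-0.33,0.02], [-0.05,0.0]] + [[-0.00,0.02],[-0.06,0.36]]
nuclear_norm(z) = 0.69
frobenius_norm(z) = 0.50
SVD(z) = [[-0.59, -0.80], [-0.80, 0.59]] @ diag([0.4232561103918858, 0.27028552498410224]) @ [[0.67,-0.74], [0.74,0.67]]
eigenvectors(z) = [[-0.99, -0.06], [-0.16, -1.00]]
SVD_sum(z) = [[-0.17, 0.19], [-0.23, 0.25]] + [[-0.16,-0.15], [0.12,0.11]]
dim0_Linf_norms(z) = [0.33, 0.36]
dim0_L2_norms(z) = [0.35, 0.36]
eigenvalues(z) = [-0.32, 0.35]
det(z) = -0.11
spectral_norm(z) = 0.42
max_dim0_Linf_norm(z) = 0.36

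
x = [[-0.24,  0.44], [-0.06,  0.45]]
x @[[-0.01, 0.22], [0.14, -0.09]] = [[0.06, -0.09], [0.06, -0.05]]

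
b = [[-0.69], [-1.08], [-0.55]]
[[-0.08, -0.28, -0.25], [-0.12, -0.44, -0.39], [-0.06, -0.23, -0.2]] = b@[[0.11, 0.41, 0.36]]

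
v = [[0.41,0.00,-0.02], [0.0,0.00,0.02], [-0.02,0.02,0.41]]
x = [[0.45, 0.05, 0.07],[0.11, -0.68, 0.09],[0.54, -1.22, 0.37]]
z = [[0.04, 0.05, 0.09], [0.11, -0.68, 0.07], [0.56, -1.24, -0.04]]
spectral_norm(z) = 1.52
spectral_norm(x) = 1.54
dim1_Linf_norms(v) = [0.41, 0.02, 0.41]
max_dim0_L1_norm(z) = 1.97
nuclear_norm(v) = 0.82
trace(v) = 0.82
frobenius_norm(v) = 0.58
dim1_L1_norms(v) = [0.43, 0.02, 0.45]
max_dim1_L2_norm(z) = 1.36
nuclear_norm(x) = 2.08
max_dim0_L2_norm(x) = 1.4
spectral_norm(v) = 0.43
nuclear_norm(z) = 1.80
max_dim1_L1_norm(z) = 1.84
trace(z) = -0.68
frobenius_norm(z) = 1.53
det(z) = 0.03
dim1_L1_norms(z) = [0.18, 0.86, 1.84]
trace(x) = 0.14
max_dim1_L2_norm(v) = 0.41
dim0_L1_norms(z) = [0.71, 1.97, 0.2]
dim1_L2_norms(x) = [0.46, 0.69, 1.38]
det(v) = -0.00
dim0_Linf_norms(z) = [0.56, 1.24, 0.09]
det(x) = -0.05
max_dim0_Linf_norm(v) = 0.41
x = v + z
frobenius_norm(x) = 1.62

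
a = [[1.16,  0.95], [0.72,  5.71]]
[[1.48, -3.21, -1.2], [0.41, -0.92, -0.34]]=a@[[1.36, -2.94, -1.1], [-0.10, 0.21, 0.08]]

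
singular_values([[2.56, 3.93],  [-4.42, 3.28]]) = [5.53, 4.66]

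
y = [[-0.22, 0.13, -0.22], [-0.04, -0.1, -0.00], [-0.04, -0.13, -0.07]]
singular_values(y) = [0.34, 0.18, 0.04]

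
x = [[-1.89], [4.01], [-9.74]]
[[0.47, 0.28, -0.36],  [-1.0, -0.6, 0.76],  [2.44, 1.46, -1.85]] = x @ [[-0.25, -0.15, 0.19]]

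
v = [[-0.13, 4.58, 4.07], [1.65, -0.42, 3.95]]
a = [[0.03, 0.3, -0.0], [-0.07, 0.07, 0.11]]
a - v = [[0.16, -4.28, -4.07], [-1.72, 0.49, -3.84]]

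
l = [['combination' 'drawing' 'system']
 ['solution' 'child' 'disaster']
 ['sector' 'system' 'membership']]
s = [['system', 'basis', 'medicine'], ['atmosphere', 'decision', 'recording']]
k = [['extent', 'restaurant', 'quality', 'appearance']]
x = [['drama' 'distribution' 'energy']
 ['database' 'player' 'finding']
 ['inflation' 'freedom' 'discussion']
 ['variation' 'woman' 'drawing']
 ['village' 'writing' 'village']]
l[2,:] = ['sector', 'system', 'membership']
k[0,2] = 'quality'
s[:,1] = ['basis', 'decision']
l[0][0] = 'combination'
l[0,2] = 'system'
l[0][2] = 'system'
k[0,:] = ['extent', 'restaurant', 'quality', 'appearance']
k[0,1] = 'restaurant'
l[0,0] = 'combination'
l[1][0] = 'solution'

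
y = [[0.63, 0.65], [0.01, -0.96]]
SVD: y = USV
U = [[-0.68, 0.74], [0.74, 0.68]]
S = [1.22, 0.5]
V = [[-0.34, -0.94], [0.94, -0.34]]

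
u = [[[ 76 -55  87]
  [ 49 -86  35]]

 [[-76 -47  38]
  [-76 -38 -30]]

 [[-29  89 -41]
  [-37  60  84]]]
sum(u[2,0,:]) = 19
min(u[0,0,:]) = -55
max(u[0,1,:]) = 49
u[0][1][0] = 49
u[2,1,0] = -37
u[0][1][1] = -86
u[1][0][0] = -76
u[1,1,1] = -38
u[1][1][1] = -38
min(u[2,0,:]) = -41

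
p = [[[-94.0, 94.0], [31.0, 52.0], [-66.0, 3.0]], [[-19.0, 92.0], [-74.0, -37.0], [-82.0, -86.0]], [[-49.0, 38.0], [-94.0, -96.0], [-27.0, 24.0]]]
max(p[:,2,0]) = -27.0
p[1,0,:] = [-19.0, 92.0]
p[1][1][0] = -74.0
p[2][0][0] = -49.0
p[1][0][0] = -19.0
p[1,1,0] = -74.0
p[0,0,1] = 94.0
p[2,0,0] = -49.0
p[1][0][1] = 92.0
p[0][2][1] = 3.0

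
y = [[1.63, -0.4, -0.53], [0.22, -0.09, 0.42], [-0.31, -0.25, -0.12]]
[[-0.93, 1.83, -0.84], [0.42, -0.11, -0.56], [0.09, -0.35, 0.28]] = y @ [[-0.33,1.01,-0.75], [-0.46,0.47,0.22], [1.08,-0.7,-0.89]]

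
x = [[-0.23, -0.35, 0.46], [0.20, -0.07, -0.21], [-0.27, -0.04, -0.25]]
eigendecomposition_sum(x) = [[(-0.12+0.2j), (-0.19-0.04j), 0.22+0.09j],  [0.14-0.02j, 0.05+0.10j, -0.04-0.13j],  [-0.11-0.09j, (0.04-0.1j), (-0.07+0.12j)]] + [[(-0.12-0.2j), -0.19+0.04j, 0.22-0.09j], [(0.14+0.02j), (0.05-0.1j), -0.04+0.13j], [-0.11+0.09j, 0.04+0.10j, (-0.07-0.12j)]] + [[0.01-0.00j, (0.02-0j), (0.02-0j)], [-0.07+0.00j, -0.17+0.00j, (-0.13+0j)], [(-0.06+0j), -0.13+0.00j, (-0.1+0j)]]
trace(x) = -0.55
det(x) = -0.05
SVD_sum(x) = [[-0.23, -0.28, 0.50], [0.08, 0.1, -0.17], [0.03, 0.04, -0.07]] + [[-0.02, -0.0, -0.01], [0.05, 0.01, 0.03], [-0.31, -0.05, -0.17]] + [[0.02, -0.06, -0.02], [0.07, -0.18, -0.07], [0.01, -0.02, -0.01]]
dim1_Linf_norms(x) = [0.46, 0.21, 0.27]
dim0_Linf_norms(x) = [0.27, 0.35, 0.46]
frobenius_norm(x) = 0.78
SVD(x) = [[-0.94, 0.07, 0.34], [0.32, -0.17, 0.93], [0.12, 0.98, 0.13]] @ diag([0.6578772630427046, 0.3658716216775259, 0.2152567379258953]) @ [[0.37, 0.46, -0.81],[-0.86, -0.15, -0.48],[0.34, -0.88, -0.34]]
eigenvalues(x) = [(-0.15+0.42j), (-0.15-0.42j), (-0.26+0j)]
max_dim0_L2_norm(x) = 0.56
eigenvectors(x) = [[0.77+0.00j,0.77-0.00j,-0.10+0.00j], [(-0.28-0.35j),(-0.28+0.35j),0.79+0.00j], [-0.08+0.45j,-0.08-0.45j,(0.61+0j)]]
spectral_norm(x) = 0.66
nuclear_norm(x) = 1.24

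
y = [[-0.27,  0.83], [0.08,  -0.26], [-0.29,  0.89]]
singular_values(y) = [1.31, 0.0]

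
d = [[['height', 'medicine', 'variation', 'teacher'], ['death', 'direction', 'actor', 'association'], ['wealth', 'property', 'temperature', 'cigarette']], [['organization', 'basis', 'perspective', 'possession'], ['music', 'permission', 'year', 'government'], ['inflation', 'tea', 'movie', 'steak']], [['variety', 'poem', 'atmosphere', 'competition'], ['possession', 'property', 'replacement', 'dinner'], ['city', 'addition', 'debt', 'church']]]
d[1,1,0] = 'music'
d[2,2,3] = 'church'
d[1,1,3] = 'government'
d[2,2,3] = 'church'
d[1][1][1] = 'permission'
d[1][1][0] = 'music'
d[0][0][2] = 'variation'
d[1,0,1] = 'basis'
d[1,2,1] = 'tea'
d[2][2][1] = 'addition'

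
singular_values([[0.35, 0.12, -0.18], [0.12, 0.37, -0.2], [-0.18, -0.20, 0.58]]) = [0.8, 0.26, 0.24]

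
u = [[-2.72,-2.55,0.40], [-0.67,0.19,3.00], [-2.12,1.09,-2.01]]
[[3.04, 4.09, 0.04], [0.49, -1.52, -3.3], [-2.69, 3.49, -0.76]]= u@ [[0.25, -1.18, 0.72], [-1.41, -0.46, -0.92], [0.31, -0.74, -0.88]]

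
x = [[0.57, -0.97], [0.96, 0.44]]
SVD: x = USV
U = [[-0.87, -0.48], [-0.48, 0.87]]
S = [1.15, 1.02]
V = [[-0.83, 0.55], [0.55, 0.83]]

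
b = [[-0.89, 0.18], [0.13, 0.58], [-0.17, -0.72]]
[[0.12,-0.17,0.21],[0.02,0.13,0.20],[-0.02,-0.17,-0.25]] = b@[[-0.12,0.23,-0.16], [0.06,0.18,0.38]]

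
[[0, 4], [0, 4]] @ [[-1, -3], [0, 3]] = [[0, 12], [0, 12]]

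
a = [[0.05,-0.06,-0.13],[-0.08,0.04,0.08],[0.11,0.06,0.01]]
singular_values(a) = [0.19, 0.13, 0.02]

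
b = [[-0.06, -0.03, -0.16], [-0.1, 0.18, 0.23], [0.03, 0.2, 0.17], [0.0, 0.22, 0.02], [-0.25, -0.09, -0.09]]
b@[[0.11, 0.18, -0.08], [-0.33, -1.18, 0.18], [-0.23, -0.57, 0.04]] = [[0.04, 0.12, -0.01],[-0.12, -0.36, 0.05],[-0.1, -0.33, 0.04],[-0.08, -0.27, 0.04],[0.02, 0.11, 0.0]]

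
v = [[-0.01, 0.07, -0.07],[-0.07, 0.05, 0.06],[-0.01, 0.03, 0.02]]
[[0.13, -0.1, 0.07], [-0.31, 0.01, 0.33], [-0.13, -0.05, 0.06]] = v@ [[-0.20,-1.91,-4.15], [-1.95,-2.07,0.54], [-3.76,-0.36,0.19]]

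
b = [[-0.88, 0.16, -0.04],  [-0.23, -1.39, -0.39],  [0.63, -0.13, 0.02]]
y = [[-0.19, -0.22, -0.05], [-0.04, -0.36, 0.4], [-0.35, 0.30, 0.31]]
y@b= [[0.19, 0.28, 0.09], [0.37, 0.44, 0.15], [0.43, -0.51, -0.1]]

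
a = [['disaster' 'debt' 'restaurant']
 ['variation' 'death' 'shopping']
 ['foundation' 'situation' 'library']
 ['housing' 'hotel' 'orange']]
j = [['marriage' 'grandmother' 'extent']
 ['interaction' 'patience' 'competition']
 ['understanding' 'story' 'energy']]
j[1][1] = 'patience'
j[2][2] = 'energy'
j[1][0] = 'interaction'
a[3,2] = 'orange'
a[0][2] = 'restaurant'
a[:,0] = ['disaster', 'variation', 'foundation', 'housing']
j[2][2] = 'energy'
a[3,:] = ['housing', 'hotel', 'orange']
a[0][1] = 'debt'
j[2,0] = 'understanding'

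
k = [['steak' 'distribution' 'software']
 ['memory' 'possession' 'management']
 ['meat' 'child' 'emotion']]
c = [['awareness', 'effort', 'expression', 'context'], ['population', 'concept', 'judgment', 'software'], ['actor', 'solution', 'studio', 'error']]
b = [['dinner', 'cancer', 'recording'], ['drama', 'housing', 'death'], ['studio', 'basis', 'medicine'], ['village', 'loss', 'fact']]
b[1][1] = 'housing'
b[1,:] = ['drama', 'housing', 'death']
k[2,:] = ['meat', 'child', 'emotion']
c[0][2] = 'expression'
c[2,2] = 'studio'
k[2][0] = 'meat'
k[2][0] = 'meat'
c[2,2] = 'studio'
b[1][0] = 'drama'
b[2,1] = 'basis'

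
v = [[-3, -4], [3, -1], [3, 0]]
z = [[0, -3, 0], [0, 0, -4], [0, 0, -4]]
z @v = [[-9, 3], [-12, 0], [-12, 0]]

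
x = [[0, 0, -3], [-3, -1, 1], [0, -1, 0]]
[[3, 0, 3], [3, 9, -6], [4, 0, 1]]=x @ [[0, -3, 2], [-4, 0, -1], [-1, 0, -1]]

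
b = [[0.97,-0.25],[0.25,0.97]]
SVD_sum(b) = [[0.97, 0.0], [0.25, 0.0]] + [[0.0, -0.25], [0.00, 0.97]]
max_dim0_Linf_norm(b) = 0.97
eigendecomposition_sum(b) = [[0.48+0.12j, -0.12+0.48j],[(0.12-0.48j), (0.48+0.12j)]] + [[0.48-0.12j, (-0.12-0.48j)], [(0.12+0.48j), 0.48-0.12j]]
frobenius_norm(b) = 1.42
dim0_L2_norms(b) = [1.0, 1.0]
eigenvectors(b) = [[0.71+0.00j, 0.71-0.00j], [-0.71j, 0.71j]]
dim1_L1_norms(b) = [1.22, 1.22]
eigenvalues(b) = [(0.97+0.25j), (0.97-0.25j)]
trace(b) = 1.94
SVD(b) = [[-0.97, -0.25], [-0.25, 0.97]] @ diag([1.0016985574512924, 1.0016985574512922]) @ [[-1.00, -0.0], [0.00, 1.00]]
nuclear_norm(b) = 2.00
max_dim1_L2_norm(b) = 1.0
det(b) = 1.00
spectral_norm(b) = 1.00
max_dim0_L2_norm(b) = 1.0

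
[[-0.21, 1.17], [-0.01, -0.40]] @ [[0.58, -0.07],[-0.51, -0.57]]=[[-0.72, -0.65], [0.20, 0.23]]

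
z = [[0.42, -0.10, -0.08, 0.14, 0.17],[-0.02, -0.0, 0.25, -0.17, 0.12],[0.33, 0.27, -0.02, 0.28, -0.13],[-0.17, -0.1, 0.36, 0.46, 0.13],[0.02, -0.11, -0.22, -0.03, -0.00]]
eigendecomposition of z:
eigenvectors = [[(0.02+0j), (-0.25+0j), -0.68+0.00j, (-0.68-0j), 0.24+0.00j], [(-0.6+0j), (0.55+0j), (-0.09+0.32j), (-0.09-0.32j), (-0.07+0j)], [(0.69+0j), -0.32+0.00j, -0.30+0.39j, (-0.3-0.39j), (0.5+0j)], [-0.37+0.00j, 0.07+0.00j, 0.21-0.19j, (0.21+0.19j), 0.80+0.00j], [0.17+0.00j, 0.73+0.00j, -0.04-0.32j, (-0.04+0.32j), -0.20+0.00j]]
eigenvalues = [(-0.43+0j), 0j, (0.34+0.21j), (0.34-0.21j), (0.61+0j)]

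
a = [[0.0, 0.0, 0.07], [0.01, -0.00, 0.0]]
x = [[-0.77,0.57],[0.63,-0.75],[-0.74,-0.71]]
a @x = [[-0.05,  -0.05], [-0.01,  0.01]]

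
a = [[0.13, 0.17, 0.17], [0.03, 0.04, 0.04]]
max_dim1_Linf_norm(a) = 0.17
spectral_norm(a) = 0.28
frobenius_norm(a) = 0.28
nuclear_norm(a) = 0.28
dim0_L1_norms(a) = [0.16, 0.21, 0.21]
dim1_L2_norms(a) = [0.27, 0.06]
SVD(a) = [[-0.97, -0.23],[-0.23, 0.97]] @ diag([0.2807129248753536, 0.0005037935331980369]) @ [[-0.48, -0.62, -0.62], [-0.88, 0.34, 0.34]]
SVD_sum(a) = [[0.13,0.17,0.17],[0.03,0.04,0.04]] + [[0.0, -0.00, -0.0], [-0.0, 0.0, 0.0]]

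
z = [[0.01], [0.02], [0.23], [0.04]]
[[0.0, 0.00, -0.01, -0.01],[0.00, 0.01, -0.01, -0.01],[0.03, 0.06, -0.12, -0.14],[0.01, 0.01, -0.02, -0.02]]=z @[[0.15, 0.26, -0.54, -0.62]]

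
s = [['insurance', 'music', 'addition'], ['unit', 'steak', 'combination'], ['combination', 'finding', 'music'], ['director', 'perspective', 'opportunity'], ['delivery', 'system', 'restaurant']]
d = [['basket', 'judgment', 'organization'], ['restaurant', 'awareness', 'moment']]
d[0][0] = 'basket'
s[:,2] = ['addition', 'combination', 'music', 'opportunity', 'restaurant']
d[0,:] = ['basket', 'judgment', 'organization']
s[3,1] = 'perspective'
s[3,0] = 'director'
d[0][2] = 'organization'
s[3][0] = 'director'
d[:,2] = ['organization', 'moment']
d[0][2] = 'organization'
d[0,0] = 'basket'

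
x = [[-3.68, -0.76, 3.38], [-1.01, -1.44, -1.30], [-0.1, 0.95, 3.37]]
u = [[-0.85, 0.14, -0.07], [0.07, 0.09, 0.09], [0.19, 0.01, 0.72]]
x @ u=[[3.72, -0.55, 2.62], [0.51, -0.28, -0.99], [0.79, 0.11, 2.52]]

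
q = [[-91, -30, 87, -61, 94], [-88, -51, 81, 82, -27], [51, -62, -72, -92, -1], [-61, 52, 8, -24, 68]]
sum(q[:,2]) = 104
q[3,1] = 52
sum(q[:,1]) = -91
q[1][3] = 82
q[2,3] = -92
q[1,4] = -27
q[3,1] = 52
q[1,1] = -51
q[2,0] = 51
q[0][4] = 94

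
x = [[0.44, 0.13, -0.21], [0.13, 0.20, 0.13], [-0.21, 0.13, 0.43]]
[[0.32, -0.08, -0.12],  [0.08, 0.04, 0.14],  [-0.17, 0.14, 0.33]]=x @ [[0.75, -0.11, 0.00],[-0.11, 0.11, 0.23],[0.00, 0.23, 0.70]]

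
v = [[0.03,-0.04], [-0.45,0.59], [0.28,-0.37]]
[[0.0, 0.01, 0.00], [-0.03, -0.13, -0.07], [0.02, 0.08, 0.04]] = v @ [[0.06, 0.27, 0.09], [-0.01, -0.02, -0.05]]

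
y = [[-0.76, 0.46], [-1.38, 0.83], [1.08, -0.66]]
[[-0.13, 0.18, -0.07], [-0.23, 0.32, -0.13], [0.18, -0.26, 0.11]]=y @ [[0.31, -0.03, 0.00],[0.24, 0.34, -0.16]]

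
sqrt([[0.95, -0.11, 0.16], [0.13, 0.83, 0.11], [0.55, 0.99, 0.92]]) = [[0.97,-0.09,0.09], [0.06,0.90,0.06], [0.27,0.55,0.93]]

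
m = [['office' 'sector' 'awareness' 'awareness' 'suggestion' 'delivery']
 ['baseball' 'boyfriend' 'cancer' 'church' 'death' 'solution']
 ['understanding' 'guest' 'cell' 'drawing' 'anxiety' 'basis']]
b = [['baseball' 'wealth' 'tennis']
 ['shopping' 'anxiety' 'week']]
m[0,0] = 'office'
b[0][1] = 'wealth'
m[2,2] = 'cell'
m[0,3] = 'awareness'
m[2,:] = ['understanding', 'guest', 'cell', 'drawing', 'anxiety', 'basis']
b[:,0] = ['baseball', 'shopping']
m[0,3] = 'awareness'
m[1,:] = ['baseball', 'boyfriend', 'cancer', 'church', 'death', 'solution']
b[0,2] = 'tennis'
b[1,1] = 'anxiety'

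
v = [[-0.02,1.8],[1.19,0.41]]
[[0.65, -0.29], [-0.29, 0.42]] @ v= [[-0.36, 1.05], [0.51, -0.35]]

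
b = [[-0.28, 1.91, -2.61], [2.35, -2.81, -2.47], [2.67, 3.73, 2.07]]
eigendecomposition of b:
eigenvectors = [[-0.04+0.53j, (-0.04-0.53j), 0.58+0.00j], [(-0.1+0.39j), -0.10-0.39j, -0.78+0.00j], [0.74+0.00j, 0.74-0.00j, (0.23+0j)]]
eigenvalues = [(1.41+3.87j), (1.41-3.87j), (-3.85+0j)]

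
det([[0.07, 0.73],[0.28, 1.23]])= -0.118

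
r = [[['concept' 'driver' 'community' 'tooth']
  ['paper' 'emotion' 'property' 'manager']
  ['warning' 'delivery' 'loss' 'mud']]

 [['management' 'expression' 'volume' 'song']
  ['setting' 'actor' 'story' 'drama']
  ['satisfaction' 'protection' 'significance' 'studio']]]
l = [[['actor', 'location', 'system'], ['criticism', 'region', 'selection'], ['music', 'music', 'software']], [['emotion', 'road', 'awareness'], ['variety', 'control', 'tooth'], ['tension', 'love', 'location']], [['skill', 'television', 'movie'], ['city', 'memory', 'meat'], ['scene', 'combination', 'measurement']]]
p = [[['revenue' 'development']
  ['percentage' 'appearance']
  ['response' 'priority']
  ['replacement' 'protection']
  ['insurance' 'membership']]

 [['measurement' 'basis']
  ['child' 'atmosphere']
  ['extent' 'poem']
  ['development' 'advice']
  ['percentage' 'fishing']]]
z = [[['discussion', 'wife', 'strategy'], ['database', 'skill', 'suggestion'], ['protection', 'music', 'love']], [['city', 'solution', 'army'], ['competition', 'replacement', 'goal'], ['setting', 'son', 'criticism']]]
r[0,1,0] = 'paper'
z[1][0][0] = 'city'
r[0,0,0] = 'concept'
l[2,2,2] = 'measurement'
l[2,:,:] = [['skill', 'television', 'movie'], ['city', 'memory', 'meat'], ['scene', 'combination', 'measurement']]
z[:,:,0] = [['discussion', 'database', 'protection'], ['city', 'competition', 'setting']]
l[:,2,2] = ['software', 'location', 'measurement']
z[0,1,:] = ['database', 'skill', 'suggestion']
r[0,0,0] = 'concept'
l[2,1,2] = 'meat'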